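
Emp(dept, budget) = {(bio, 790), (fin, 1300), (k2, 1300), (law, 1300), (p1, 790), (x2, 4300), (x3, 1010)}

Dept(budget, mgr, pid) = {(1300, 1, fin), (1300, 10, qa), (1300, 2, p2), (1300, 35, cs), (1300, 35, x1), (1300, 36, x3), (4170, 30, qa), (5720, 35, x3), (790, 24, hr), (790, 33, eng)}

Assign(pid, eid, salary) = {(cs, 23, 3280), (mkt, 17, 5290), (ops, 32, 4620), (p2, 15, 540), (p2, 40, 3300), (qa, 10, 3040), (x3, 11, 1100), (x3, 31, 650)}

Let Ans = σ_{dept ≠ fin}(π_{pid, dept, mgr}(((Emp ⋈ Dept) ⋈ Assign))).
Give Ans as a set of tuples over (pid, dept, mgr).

{(cs, k2, 35), (cs, law, 35), (p2, k2, 2), (p2, law, 2), (qa, k2, 10), (qa, law, 10), (x3, k2, 36), (x3, law, 36)}

Joining Emp and Dept on budget yields {(bio, 790, 24, hr), (bio, 790, 33, eng), (fin, 1300, 1, fin), (fin, 1300, 10, qa), (fin, 1300, 2, p2), (fin, 1300, 35, cs), (fin, 1300, 35, x1), (fin, 1300, 36, x3), (k2, 1300, 1, fin), (k2, 1300, 10, qa), (k2, 1300, 2, p2), (k2, 1300, 35, cs), (k2, 1300, 35, x1), (k2, 1300, 36, x3), (law, 1300, 1, fin), (law, 1300, 10, qa), (law, 1300, 2, p2), (law, 1300, 35, cs), (law, 1300, 35, x1), (law, 1300, 36, x3), (p1, 790, 24, hr), (p1, 790, 33, eng)}.
Joining (Emp ⋈ Dept) and Assign on pid yields {(fin, 1300, 10, qa, 10, 3040), (fin, 1300, 2, p2, 15, 540), (fin, 1300, 2, p2, 40, 3300), (fin, 1300, 35, cs, 23, 3280), (fin, 1300, 36, x3, 11, 1100), (fin, 1300, 36, x3, 31, 650), (k2, 1300, 10, qa, 10, 3040), (k2, 1300, 2, p2, 15, 540), (k2, 1300, 2, p2, 40, 3300), (k2, 1300, 35, cs, 23, 3280), (k2, 1300, 36, x3, 11, 1100), (k2, 1300, 36, x3, 31, 650), (law, 1300, 10, qa, 10, 3040), (law, 1300, 2, p2, 15, 540), (law, 1300, 2, p2, 40, 3300), (law, 1300, 35, cs, 23, 3280), (law, 1300, 36, x3, 11, 1100), (law, 1300, 36, x3, 31, 650)}.
Keep only column(s) pid, dept, mgr (6 duplicate(s) eliminated): {(cs, fin, 35), (cs, k2, 35), (cs, law, 35), (p2, fin, 2), (p2, k2, 2), (p2, law, 2), (qa, fin, 10), (qa, k2, 10), (qa, law, 10), (x3, fin, 36), (x3, k2, 36), (x3, law, 36)}
σ[dept ≠ fin]: keep tuples satisfying dept ≠ fin → {(cs, k2, 35), (cs, law, 35), (p2, k2, 2), (p2, law, 2), (qa, k2, 10), (qa, law, 10), (x3, k2, 36), (x3, law, 36)}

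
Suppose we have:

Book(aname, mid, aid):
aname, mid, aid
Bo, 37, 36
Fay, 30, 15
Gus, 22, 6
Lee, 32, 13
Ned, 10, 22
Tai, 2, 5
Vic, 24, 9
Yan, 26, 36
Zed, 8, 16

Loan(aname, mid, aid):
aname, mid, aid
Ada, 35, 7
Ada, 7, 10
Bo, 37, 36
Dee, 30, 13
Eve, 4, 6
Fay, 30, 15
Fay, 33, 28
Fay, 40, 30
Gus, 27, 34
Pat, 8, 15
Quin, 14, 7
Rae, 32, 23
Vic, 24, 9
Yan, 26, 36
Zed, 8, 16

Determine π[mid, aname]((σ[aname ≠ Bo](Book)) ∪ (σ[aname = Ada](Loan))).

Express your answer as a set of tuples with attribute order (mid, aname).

{(10, Ned), (2, Tai), (22, Gus), (24, Vic), (26, Yan), (30, Fay), (32, Lee), (35, Ada), (7, Ada), (8, Zed)}

Selection aname ≠ Bo: {(Fay, 30, 15), (Gus, 22, 6), (Lee, 32, 13), (Ned, 10, 22), (Tai, 2, 5), (Vic, 24, 9), (Yan, 26, 36), (Zed, 8, 16)}
Selection aname = Ada: {(Ada, 35, 7), (Ada, 7, 10)}
Taking the union: {(Ada, 35, 7), (Ada, 7, 10), (Fay, 30, 15), (Gus, 22, 6), (Lee, 32, 13), (Ned, 10, 22), (Tai, 2, 5), (Vic, 24, 9), (Yan, 26, 36), (Zed, 8, 16)}
π[mid, aname]: project onto (mid, aname) → {(10, Ned), (2, Tai), (22, Gus), (24, Vic), (26, Yan), (30, Fay), (32, Lee), (35, Ada), (7, Ada), (8, Zed)}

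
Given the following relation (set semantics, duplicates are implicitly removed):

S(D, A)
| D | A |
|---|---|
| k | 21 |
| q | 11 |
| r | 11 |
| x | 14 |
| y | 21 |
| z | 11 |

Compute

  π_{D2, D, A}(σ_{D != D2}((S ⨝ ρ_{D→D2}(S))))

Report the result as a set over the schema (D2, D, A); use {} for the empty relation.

{(k, y, 21), (q, r, 11), (q, z, 11), (r, q, 11), (r, z, 11), (y, k, 21), (z, q, 11), (z, r, 11)}

ρ[D→D2]: schema becomes (D2, A); tuples unchanged.
S ⋈ ρ_{D→D2}(S) (natural join on A): {(k, 21, k), (k, 21, y), (q, 11, q), (q, 11, r), (q, 11, z), (r, 11, q), (r, 11, r), (r, 11, z), (x, 14, x), (y, 21, k), (y, 21, y), (z, 11, q), (z, 11, r), (z, 11, z)}
Filtering on D != D2 leaves {(k, 21, y), (q, 11, r), (q, 11, z), (r, 11, q), (r, 11, z), (y, 21, k), (z, 11, q), (z, 11, r)}.
π[D2, D, A]: project onto (D2, D, A) → {(k, y, 21), (q, r, 11), (q, z, 11), (r, q, 11), (r, z, 11), (y, k, 21), (z, q, 11), (z, r, 11)}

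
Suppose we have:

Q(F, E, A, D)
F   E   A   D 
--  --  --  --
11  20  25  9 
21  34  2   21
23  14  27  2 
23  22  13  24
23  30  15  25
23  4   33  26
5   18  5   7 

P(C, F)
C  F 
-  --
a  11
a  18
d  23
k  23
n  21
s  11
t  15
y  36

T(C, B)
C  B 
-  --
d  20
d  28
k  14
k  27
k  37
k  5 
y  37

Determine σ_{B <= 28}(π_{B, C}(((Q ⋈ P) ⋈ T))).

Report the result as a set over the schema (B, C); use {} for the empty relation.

Natural join on F: {(11, 20, 25, 9, a), (11, 20, 25, 9, s), (21, 34, 2, 21, n), (23, 14, 27, 2, d), (23, 14, 27, 2, k), (23, 22, 13, 24, d), (23, 22, 13, 24, k), (23, 30, 15, 25, d), (23, 30, 15, 25, k), (23, 4, 33, 26, d), (23, 4, 33, 26, k)}
Natural join on C: {(23, 14, 27, 2, d, 20), (23, 14, 27, 2, d, 28), (23, 14, 27, 2, k, 14), (23, 14, 27, 2, k, 27), (23, 14, 27, 2, k, 37), (23, 14, 27, 2, k, 5), (23, 22, 13, 24, d, 20), (23, 22, 13, 24, d, 28), (23, 22, 13, 24, k, 14), (23, 22, 13, 24, k, 27), (23, 22, 13, 24, k, 37), (23, 22, 13, 24, k, 5), (23, 30, 15, 25, d, 20), (23, 30, 15, 25, d, 28), (23, 30, 15, 25, k, 14), (23, 30, 15, 25, k, 27), (23, 30, 15, 25, k, 37), (23, 30, 15, 25, k, 5), (23, 4, 33, 26, d, 20), (23, 4, 33, 26, d, 28), (23, 4, 33, 26, k, 14), (23, 4, 33, 26, k, 27), (23, 4, 33, 26, k, 37), (23, 4, 33, 26, k, 5)}
Projecting to B, C (18 duplicate(s) eliminated): {(14, k), (20, d), (27, k), (28, d), (37, k), (5, k)}
Filtering on B <= 28 leaves {(14, k), (20, d), (27, k), (28, d), (5, k)}.

{(14, k), (20, d), (27, k), (28, d), (5, k)}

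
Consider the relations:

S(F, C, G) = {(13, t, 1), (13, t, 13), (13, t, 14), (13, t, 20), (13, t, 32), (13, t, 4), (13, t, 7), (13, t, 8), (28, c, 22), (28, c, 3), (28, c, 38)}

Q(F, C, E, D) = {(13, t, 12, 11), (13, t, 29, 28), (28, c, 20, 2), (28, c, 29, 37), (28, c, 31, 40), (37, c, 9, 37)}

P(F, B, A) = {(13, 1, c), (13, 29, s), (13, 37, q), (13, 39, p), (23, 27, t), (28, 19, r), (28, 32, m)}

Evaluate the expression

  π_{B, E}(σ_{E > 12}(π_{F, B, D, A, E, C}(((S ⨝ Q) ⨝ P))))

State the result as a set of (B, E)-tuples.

Natural join on F, C: {(13, t, 1, 12, 11), (13, t, 1, 29, 28), (13, t, 13, 12, 11), (13, t, 13, 29, 28), (13, t, 14, 12, 11), (13, t, 14, 29, 28), (13, t, 20, 12, 11), (13, t, 20, 29, 28), (13, t, 32, 12, 11), (13, t, 32, 29, 28), (13, t, 4, 12, 11), (13, t, 4, 29, 28), (13, t, 7, 12, 11), (13, t, 7, 29, 28), (13, t, 8, 12, 11), (13, t, 8, 29, 28), (28, c, 22, 20, 2), (28, c, 22, 29, 37), (28, c, 22, 31, 40), (28, c, 3, 20, 2), (28, c, 3, 29, 37), (28, c, 3, 31, 40), (28, c, 38, 20, 2), (28, c, 38, 29, 37), (28, c, 38, 31, 40)}
Natural join on F: {(13, t, 1, 12, 11, 1, c), (13, t, 1, 12, 11, 29, s), (13, t, 1, 12, 11, 37, q), (13, t, 1, 12, 11, 39, p), (13, t, 1, 29, 28, 1, c), (13, t, 1, 29, 28, 29, s), (13, t, 1, 29, 28, 37, q), (13, t, 1, 29, 28, 39, p), (13, t, 13, 12, 11, 1, c), (13, t, 13, 12, 11, 29, s), (13, t, 13, 12, 11, 37, q), (13, t, 13, 12, 11, 39, p), (13, t, 13, 29, 28, 1, c), (13, t, 13, 29, 28, 29, s), (13, t, 13, 29, 28, 37, q), (13, t, 13, 29, 28, 39, p), (13, t, 14, 12, 11, 1, c), (13, t, 14, 12, 11, 29, s), (13, t, 14, 12, 11, 37, q), (13, t, 14, 12, 11, 39, p), (13, t, 14, 29, 28, 1, c), (13, t, 14, 29, 28, 29, s), (13, t, 14, 29, 28, 37, q), (13, t, 14, 29, 28, 39, p), (13, t, 20, 12, 11, 1, c), (13, t, 20, 12, 11, 29, s), (13, t, 20, 12, 11, 37, q), (13, t, 20, 12, 11, 39, p), (13, t, 20, 29, 28, 1, c), (13, t, 20, 29, 28, 29, s), (13, t, 20, 29, 28, 37, q), (13, t, 20, 29, 28, 39, p), (13, t, 32, 12, 11, 1, c), (13, t, 32, 12, 11, 29, s), (13, t, 32, 12, 11, 37, q), (13, t, 32, 12, 11, 39, p), (13, t, 32, 29, 28, 1, c), (13, t, 32, 29, 28, 29, s), (13, t, 32, 29, 28, 37, q), (13, t, 32, 29, 28, 39, p), (13, t, 4, 12, 11, 1, c), (13, t, 4, 12, 11, 29, s), (13, t, 4, 12, 11, 37, q), (13, t, 4, 12, 11, 39, p), (13, t, 4, 29, 28, 1, c), (13, t, 4, 29, 28, 29, s), (13, t, 4, 29, 28, 37, q), (13, t, 4, 29, 28, 39, p), (13, t, 7, 12, 11, 1, c), (13, t, 7, 12, 11, 29, s), (13, t, 7, 12, 11, 37, q), (13, t, 7, 12, 11, 39, p), (13, t, 7, 29, 28, 1, c), (13, t, 7, 29, 28, 29, s), (13, t, 7, 29, 28, 37, q), (13, t, 7, 29, 28, 39, p), (13, t, 8, 12, 11, 1, c), (13, t, 8, 12, 11, 29, s), (13, t, 8, 12, 11, 37, q), (13, t, 8, 12, 11, 39, p), (13, t, 8, 29, 28, 1, c), (13, t, 8, 29, 28, 29, s), (13, t, 8, 29, 28, 37, q), (13, t, 8, 29, 28, 39, p), (28, c, 22, 20, 2, 19, r), (28, c, 22, 20, 2, 32, m), (28, c, 22, 29, 37, 19, r), (28, c, 22, 29, 37, 32, m), (28, c, 22, 31, 40, 19, r), (28, c, 22, 31, 40, 32, m), (28, c, 3, 20, 2, 19, r), (28, c, 3, 20, 2, 32, m), (28, c, 3, 29, 37, 19, r), (28, c, 3, 29, 37, 32, m), (28, c, 3, 31, 40, 19, r), (28, c, 3, 31, 40, 32, m), (28, c, 38, 20, 2, 19, r), (28, c, 38, 20, 2, 32, m), (28, c, 38, 29, 37, 19, r), (28, c, 38, 29, 37, 32, m), (28, c, 38, 31, 40, 19, r), (28, c, 38, 31, 40, 32, m)}
Keep only column(s) F, B, D, A, E, C (68 duplicate(s) eliminated): {(13, 1, 11, c, 12, t), (13, 1, 28, c, 29, t), (13, 29, 11, s, 12, t), (13, 29, 28, s, 29, t), (13, 37, 11, q, 12, t), (13, 37, 28, q, 29, t), (13, 39, 11, p, 12, t), (13, 39, 28, p, 29, t), (28, 19, 2, r, 20, c), (28, 19, 37, r, 29, c), (28, 19, 40, r, 31, c), (28, 32, 2, m, 20, c), (28, 32, 37, m, 29, c), (28, 32, 40, m, 31, c)}
Filtering on E > 12 leaves {(13, 1, 28, c, 29, t), (13, 29, 28, s, 29, t), (13, 37, 28, q, 29, t), (13, 39, 28, p, 29, t), (28, 19, 2, r, 20, c), (28, 19, 37, r, 29, c), (28, 19, 40, r, 31, c), (28, 32, 2, m, 20, c), (28, 32, 37, m, 29, c), (28, 32, 40, m, 31, c)}.
Keep only column(s) B, E: {(1, 29), (19, 20), (19, 29), (19, 31), (29, 29), (32, 20), (32, 29), (32, 31), (37, 29), (39, 29)}

{(1, 29), (19, 20), (19, 29), (19, 31), (29, 29), (32, 20), (32, 29), (32, 31), (37, 29), (39, 29)}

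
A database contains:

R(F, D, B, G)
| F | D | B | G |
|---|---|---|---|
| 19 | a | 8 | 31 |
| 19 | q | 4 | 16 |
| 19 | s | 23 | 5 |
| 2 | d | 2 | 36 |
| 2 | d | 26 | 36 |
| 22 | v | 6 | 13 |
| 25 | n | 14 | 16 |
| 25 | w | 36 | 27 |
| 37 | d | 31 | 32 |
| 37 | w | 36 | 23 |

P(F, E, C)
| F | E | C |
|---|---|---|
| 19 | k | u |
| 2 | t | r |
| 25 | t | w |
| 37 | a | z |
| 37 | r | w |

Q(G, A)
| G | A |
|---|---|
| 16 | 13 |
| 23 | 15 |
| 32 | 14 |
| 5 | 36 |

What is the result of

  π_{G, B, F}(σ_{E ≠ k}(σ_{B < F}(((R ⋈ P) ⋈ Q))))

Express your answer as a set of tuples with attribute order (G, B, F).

{(16, 14, 25), (23, 36, 37), (32, 31, 37)}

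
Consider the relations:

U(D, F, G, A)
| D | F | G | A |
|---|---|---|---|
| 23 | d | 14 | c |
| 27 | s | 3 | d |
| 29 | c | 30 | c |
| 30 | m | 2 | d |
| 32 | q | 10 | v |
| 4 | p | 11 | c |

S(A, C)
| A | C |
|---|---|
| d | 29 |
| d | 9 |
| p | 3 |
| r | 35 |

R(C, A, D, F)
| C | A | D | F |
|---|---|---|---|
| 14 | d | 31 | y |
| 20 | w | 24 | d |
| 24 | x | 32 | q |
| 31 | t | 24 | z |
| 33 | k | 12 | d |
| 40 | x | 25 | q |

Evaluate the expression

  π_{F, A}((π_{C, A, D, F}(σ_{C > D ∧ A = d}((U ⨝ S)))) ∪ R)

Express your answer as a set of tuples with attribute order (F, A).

{(d, k), (d, w), (q, x), (s, d), (y, d), (z, t)}

Natural join on A: {(27, s, 3, d, 29), (27, s, 3, d, 9), (30, m, 2, d, 29), (30, m, 2, d, 9)}
Selection C > D ∧ A = d: {(27, s, 3, d, 29)}
Keep only column(s) C, A, D, F: {(29, d, 27, s)}
Taking the union: {(14, d, 31, y), (20, w, 24, d), (24, x, 32, q), (29, d, 27, s), (31, t, 24, z), (33, k, 12, d), (40, x, 25, q)}
Keep only column(s) F, A (1 duplicate(s) eliminated): {(d, k), (d, w), (q, x), (s, d), (y, d), (z, t)}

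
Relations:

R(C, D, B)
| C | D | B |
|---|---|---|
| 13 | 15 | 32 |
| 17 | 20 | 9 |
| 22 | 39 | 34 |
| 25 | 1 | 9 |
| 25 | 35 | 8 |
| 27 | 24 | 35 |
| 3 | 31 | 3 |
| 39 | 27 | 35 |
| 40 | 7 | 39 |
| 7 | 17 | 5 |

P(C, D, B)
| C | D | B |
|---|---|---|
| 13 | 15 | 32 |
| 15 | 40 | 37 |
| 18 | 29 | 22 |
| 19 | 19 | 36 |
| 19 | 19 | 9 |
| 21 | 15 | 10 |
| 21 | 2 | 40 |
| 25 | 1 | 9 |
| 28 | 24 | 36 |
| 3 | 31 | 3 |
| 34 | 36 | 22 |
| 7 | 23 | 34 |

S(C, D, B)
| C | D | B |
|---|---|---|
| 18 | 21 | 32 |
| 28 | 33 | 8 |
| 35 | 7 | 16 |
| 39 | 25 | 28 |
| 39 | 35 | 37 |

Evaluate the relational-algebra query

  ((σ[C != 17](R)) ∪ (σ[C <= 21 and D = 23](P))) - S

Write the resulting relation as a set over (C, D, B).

σ[C != 17]: keep tuples satisfying C != 17 → {(13, 15, 32), (22, 39, 34), (25, 1, 9), (25, 35, 8), (27, 24, 35), (3, 31, 3), (39, 27, 35), (40, 7, 39), (7, 17, 5)}
σ[C <= 21 and D = 23]: keep tuples satisfying C <= 21 and D = 23 → {(7, 23, 34)}
Taking the union: {(13, 15, 32), (22, 39, 34), (25, 1, 9), (25, 35, 8), (27, 24, 35), (3, 31, 3), (39, 27, 35), (40, 7, 39), (7, 17, 5), (7, 23, 34)}
Taking the difference: {(13, 15, 32), (22, 39, 34), (25, 1, 9), (25, 35, 8), (27, 24, 35), (3, 31, 3), (39, 27, 35), (40, 7, 39), (7, 17, 5), (7, 23, 34)}

{(13, 15, 32), (22, 39, 34), (25, 1, 9), (25, 35, 8), (27, 24, 35), (3, 31, 3), (39, 27, 35), (40, 7, 39), (7, 17, 5), (7, 23, 34)}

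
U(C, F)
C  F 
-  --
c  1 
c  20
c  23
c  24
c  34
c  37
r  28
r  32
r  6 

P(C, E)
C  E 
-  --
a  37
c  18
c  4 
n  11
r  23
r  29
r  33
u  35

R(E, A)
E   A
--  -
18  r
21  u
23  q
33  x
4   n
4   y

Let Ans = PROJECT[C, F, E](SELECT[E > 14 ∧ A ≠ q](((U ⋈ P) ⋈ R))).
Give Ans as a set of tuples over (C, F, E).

{(c, 1, 18), (c, 20, 18), (c, 23, 18), (c, 24, 18), (c, 34, 18), (c, 37, 18), (r, 28, 33), (r, 32, 33), (r, 6, 33)}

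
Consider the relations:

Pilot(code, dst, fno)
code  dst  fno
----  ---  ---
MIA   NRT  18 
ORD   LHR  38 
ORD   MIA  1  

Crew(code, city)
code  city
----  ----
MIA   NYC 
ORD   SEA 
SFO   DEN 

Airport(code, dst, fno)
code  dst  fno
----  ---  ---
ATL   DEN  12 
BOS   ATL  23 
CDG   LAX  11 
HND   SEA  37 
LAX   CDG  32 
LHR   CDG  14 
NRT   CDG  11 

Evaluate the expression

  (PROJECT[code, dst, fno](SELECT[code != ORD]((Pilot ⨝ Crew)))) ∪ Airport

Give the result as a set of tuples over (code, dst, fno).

{(ATL, DEN, 12), (BOS, ATL, 23), (CDG, LAX, 11), (HND, SEA, 37), (LAX, CDG, 32), (LHR, CDG, 14), (MIA, NRT, 18), (NRT, CDG, 11)}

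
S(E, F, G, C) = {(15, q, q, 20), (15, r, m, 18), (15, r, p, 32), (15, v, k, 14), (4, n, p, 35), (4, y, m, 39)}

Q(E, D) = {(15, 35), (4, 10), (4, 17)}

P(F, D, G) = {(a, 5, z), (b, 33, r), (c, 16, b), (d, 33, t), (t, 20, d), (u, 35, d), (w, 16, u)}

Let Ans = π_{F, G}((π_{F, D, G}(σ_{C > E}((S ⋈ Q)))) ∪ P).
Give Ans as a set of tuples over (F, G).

{(a, z), (b, r), (c, b), (d, t), (n, p), (q, q), (r, m), (r, p), (t, d), (u, d), (w, u), (y, m)}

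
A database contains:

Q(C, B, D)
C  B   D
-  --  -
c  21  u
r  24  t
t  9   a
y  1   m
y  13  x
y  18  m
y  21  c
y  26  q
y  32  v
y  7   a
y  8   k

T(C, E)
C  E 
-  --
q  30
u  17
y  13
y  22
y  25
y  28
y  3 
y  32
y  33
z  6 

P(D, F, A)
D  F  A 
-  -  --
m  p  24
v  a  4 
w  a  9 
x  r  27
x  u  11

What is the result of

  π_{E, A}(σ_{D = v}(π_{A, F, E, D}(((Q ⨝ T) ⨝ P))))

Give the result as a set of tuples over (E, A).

Q ⋈ T (natural join on C): {(y, 1, m, 13), (y, 1, m, 22), (y, 1, m, 25), (y, 1, m, 28), (y, 1, m, 3), (y, 1, m, 32), (y, 1, m, 33), (y, 13, x, 13), (y, 13, x, 22), (y, 13, x, 25), (y, 13, x, 28), (y, 13, x, 3), (y, 13, x, 32), (y, 13, x, 33), (y, 18, m, 13), (y, 18, m, 22), (y, 18, m, 25), (y, 18, m, 28), (y, 18, m, 3), (y, 18, m, 32), (y, 18, m, 33), (y, 21, c, 13), (y, 21, c, 22), (y, 21, c, 25), (y, 21, c, 28), (y, 21, c, 3), (y, 21, c, 32), (y, 21, c, 33), (y, 26, q, 13), (y, 26, q, 22), (y, 26, q, 25), (y, 26, q, 28), (y, 26, q, 3), (y, 26, q, 32), (y, 26, q, 33), (y, 32, v, 13), (y, 32, v, 22), (y, 32, v, 25), (y, 32, v, 28), (y, 32, v, 3), (y, 32, v, 32), (y, 32, v, 33), (y, 7, a, 13), (y, 7, a, 22), (y, 7, a, 25), (y, 7, a, 28), (y, 7, a, 3), (y, 7, a, 32), (y, 7, a, 33), (y, 8, k, 13), (y, 8, k, 22), (y, 8, k, 25), (y, 8, k, 28), (y, 8, k, 3), (y, 8, k, 32), (y, 8, k, 33)}
(Q ⨝ T) ⋈ P (natural join on D): {(y, 1, m, 13, p, 24), (y, 1, m, 22, p, 24), (y, 1, m, 25, p, 24), (y, 1, m, 28, p, 24), (y, 1, m, 3, p, 24), (y, 1, m, 32, p, 24), (y, 1, m, 33, p, 24), (y, 13, x, 13, r, 27), (y, 13, x, 13, u, 11), (y, 13, x, 22, r, 27), (y, 13, x, 22, u, 11), (y, 13, x, 25, r, 27), (y, 13, x, 25, u, 11), (y, 13, x, 28, r, 27), (y, 13, x, 28, u, 11), (y, 13, x, 3, r, 27), (y, 13, x, 3, u, 11), (y, 13, x, 32, r, 27), (y, 13, x, 32, u, 11), (y, 13, x, 33, r, 27), (y, 13, x, 33, u, 11), (y, 18, m, 13, p, 24), (y, 18, m, 22, p, 24), (y, 18, m, 25, p, 24), (y, 18, m, 28, p, 24), (y, 18, m, 3, p, 24), (y, 18, m, 32, p, 24), (y, 18, m, 33, p, 24), (y, 32, v, 13, a, 4), (y, 32, v, 22, a, 4), (y, 32, v, 25, a, 4), (y, 32, v, 28, a, 4), (y, 32, v, 3, a, 4), (y, 32, v, 32, a, 4), (y, 32, v, 33, a, 4)}
π_{A, F, E, D} gives {(11, u, 13, x), (11, u, 22, x), (11, u, 25, x), (11, u, 28, x), (11, u, 3, x), (11, u, 32, x), (11, u, 33, x), (24, p, 13, m), (24, p, 22, m), (24, p, 25, m), (24, p, 28, m), (24, p, 3, m), (24, p, 32, m), (24, p, 33, m), (27, r, 13, x), (27, r, 22, x), (27, r, 25, x), (27, r, 28, x), (27, r, 3, x), (27, r, 32, x), (27, r, 33, x), (4, a, 13, v), (4, a, 22, v), (4, a, 25, v), (4, a, 28, v), (4, a, 3, v), (4, a, 32, v), (4, a, 33, v)} (7 duplicate(s) eliminated).
Selection D = v: {(4, a, 13, v), (4, a, 22, v), (4, a, 25, v), (4, a, 28, v), (4, a, 3, v), (4, a, 32, v), (4, a, 33, v)}
π_{E, A} gives {(13, 4), (22, 4), (25, 4), (28, 4), (3, 4), (32, 4), (33, 4)}.

{(13, 4), (22, 4), (25, 4), (28, 4), (3, 4), (32, 4), (33, 4)}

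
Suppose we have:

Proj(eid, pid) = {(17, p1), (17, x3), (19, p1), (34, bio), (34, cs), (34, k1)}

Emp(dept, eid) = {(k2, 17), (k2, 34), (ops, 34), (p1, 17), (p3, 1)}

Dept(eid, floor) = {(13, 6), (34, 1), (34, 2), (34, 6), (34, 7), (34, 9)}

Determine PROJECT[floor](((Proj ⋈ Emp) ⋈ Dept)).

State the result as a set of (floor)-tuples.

Joining Proj and Emp on eid yields {(17, p1, k2), (17, p1, p1), (17, x3, k2), (17, x3, p1), (34, bio, k2), (34, bio, ops), (34, cs, k2), (34, cs, ops), (34, k1, k2), (34, k1, ops)}.
Joining (Proj ⋈ Emp) and Dept on eid yields {(34, bio, k2, 1), (34, bio, k2, 2), (34, bio, k2, 6), (34, bio, k2, 7), (34, bio, k2, 9), (34, bio, ops, 1), (34, bio, ops, 2), (34, bio, ops, 6), (34, bio, ops, 7), (34, bio, ops, 9), (34, cs, k2, 1), (34, cs, k2, 2), (34, cs, k2, 6), (34, cs, k2, 7), (34, cs, k2, 9), (34, cs, ops, 1), (34, cs, ops, 2), (34, cs, ops, 6), (34, cs, ops, 7), (34, cs, ops, 9), (34, k1, k2, 1), (34, k1, k2, 2), (34, k1, k2, 6), (34, k1, k2, 7), (34, k1, k2, 9), (34, k1, ops, 1), (34, k1, ops, 2), (34, k1, ops, 6), (34, k1, ops, 7), (34, k1, ops, 9)}.
π_{floor} gives {1, 2, 6, 7, 9} (25 duplicate(s) eliminated).

{1, 2, 6, 7, 9}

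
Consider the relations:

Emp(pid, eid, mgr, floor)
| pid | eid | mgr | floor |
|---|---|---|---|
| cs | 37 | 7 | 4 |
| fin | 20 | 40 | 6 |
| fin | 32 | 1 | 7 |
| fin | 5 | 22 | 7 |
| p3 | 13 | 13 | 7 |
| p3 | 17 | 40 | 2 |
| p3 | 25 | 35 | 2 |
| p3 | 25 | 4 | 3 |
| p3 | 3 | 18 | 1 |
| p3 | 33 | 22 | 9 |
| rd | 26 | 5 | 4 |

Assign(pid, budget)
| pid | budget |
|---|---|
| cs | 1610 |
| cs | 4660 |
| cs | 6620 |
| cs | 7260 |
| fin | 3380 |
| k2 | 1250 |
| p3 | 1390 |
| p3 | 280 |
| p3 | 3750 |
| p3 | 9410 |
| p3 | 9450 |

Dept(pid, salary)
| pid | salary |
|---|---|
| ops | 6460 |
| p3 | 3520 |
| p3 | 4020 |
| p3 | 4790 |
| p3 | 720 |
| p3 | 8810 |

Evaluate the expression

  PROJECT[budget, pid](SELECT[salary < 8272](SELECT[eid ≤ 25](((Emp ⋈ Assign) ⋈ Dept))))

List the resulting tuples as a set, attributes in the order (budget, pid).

{(1390, p3), (280, p3), (3750, p3), (9410, p3), (9450, p3)}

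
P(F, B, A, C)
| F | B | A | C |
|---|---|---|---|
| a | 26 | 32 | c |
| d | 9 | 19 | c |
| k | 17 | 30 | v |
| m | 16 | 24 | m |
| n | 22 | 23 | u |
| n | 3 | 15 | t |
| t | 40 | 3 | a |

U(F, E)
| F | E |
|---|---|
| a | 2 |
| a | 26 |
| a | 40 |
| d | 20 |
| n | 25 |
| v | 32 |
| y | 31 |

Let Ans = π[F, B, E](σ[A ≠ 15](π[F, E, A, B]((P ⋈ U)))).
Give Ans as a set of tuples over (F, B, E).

P ⋈ U (natural join on F): {(a, 26, 32, c, 2), (a, 26, 32, c, 26), (a, 26, 32, c, 40), (d, 9, 19, c, 20), (n, 22, 23, u, 25), (n, 3, 15, t, 25)}
Keep only column(s) F, E, A, B: {(a, 2, 32, 26), (a, 26, 32, 26), (a, 40, 32, 26), (d, 20, 19, 9), (n, 25, 15, 3), (n, 25, 23, 22)}
Apply σ_{A ≠ 15}; surviving tuples: {(a, 2, 32, 26), (a, 26, 32, 26), (a, 40, 32, 26), (d, 20, 19, 9), (n, 25, 23, 22)}
Keep only column(s) F, B, E: {(a, 26, 2), (a, 26, 26), (a, 26, 40), (d, 9, 20), (n, 22, 25)}

{(a, 26, 2), (a, 26, 26), (a, 26, 40), (d, 9, 20), (n, 22, 25)}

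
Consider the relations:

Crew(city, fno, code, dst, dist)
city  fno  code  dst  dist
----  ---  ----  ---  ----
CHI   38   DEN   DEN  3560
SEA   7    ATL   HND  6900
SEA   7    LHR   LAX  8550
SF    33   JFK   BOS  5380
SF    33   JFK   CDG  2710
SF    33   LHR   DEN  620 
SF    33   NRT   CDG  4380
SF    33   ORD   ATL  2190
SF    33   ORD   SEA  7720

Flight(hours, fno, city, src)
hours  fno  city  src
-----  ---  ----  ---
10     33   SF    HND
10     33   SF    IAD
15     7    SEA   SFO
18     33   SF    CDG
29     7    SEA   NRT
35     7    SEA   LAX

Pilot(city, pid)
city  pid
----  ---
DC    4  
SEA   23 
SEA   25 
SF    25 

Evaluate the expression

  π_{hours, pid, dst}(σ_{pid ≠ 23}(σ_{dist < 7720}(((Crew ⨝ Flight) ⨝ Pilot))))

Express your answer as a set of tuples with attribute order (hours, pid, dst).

{(10, 25, ATL), (10, 25, BOS), (10, 25, CDG), (10, 25, DEN), (15, 25, HND), (18, 25, ATL), (18, 25, BOS), (18, 25, CDG), (18, 25, DEN), (29, 25, HND), (35, 25, HND)}

Joining Crew and Flight on city, fno yields {(SEA, 7, ATL, HND, 6900, 15, SFO), (SEA, 7, ATL, HND, 6900, 29, NRT), (SEA, 7, ATL, HND, 6900, 35, LAX), (SEA, 7, LHR, LAX, 8550, 15, SFO), (SEA, 7, LHR, LAX, 8550, 29, NRT), (SEA, 7, LHR, LAX, 8550, 35, LAX), (SF, 33, JFK, BOS, 5380, 10, HND), (SF, 33, JFK, BOS, 5380, 10, IAD), (SF, 33, JFK, BOS, 5380, 18, CDG), (SF, 33, JFK, CDG, 2710, 10, HND), (SF, 33, JFK, CDG, 2710, 10, IAD), (SF, 33, JFK, CDG, 2710, 18, CDG), (SF, 33, LHR, DEN, 620, 10, HND), (SF, 33, LHR, DEN, 620, 10, IAD), (SF, 33, LHR, DEN, 620, 18, CDG), (SF, 33, NRT, CDG, 4380, 10, HND), (SF, 33, NRT, CDG, 4380, 10, IAD), (SF, 33, NRT, CDG, 4380, 18, CDG), (SF, 33, ORD, ATL, 2190, 10, HND), (SF, 33, ORD, ATL, 2190, 10, IAD), (SF, 33, ORD, ATL, 2190, 18, CDG), (SF, 33, ORD, SEA, 7720, 10, HND), (SF, 33, ORD, SEA, 7720, 10, IAD), (SF, 33, ORD, SEA, 7720, 18, CDG)}.
Joining (Crew ⨝ Flight) and Pilot on city yields {(SEA, 7, ATL, HND, 6900, 15, SFO, 23), (SEA, 7, ATL, HND, 6900, 15, SFO, 25), (SEA, 7, ATL, HND, 6900, 29, NRT, 23), (SEA, 7, ATL, HND, 6900, 29, NRT, 25), (SEA, 7, ATL, HND, 6900, 35, LAX, 23), (SEA, 7, ATL, HND, 6900, 35, LAX, 25), (SEA, 7, LHR, LAX, 8550, 15, SFO, 23), (SEA, 7, LHR, LAX, 8550, 15, SFO, 25), (SEA, 7, LHR, LAX, 8550, 29, NRT, 23), (SEA, 7, LHR, LAX, 8550, 29, NRT, 25), (SEA, 7, LHR, LAX, 8550, 35, LAX, 23), (SEA, 7, LHR, LAX, 8550, 35, LAX, 25), (SF, 33, JFK, BOS, 5380, 10, HND, 25), (SF, 33, JFK, BOS, 5380, 10, IAD, 25), (SF, 33, JFK, BOS, 5380, 18, CDG, 25), (SF, 33, JFK, CDG, 2710, 10, HND, 25), (SF, 33, JFK, CDG, 2710, 10, IAD, 25), (SF, 33, JFK, CDG, 2710, 18, CDG, 25), (SF, 33, LHR, DEN, 620, 10, HND, 25), (SF, 33, LHR, DEN, 620, 10, IAD, 25), (SF, 33, LHR, DEN, 620, 18, CDG, 25), (SF, 33, NRT, CDG, 4380, 10, HND, 25), (SF, 33, NRT, CDG, 4380, 10, IAD, 25), (SF, 33, NRT, CDG, 4380, 18, CDG, 25), (SF, 33, ORD, ATL, 2190, 10, HND, 25), (SF, 33, ORD, ATL, 2190, 10, IAD, 25), (SF, 33, ORD, ATL, 2190, 18, CDG, 25), (SF, 33, ORD, SEA, 7720, 10, HND, 25), (SF, 33, ORD, SEA, 7720, 10, IAD, 25), (SF, 33, ORD, SEA, 7720, 18, CDG, 25)}.
Apply σ_{dist < 7720}; surviving tuples: {(SEA, 7, ATL, HND, 6900, 15, SFO, 23), (SEA, 7, ATL, HND, 6900, 15, SFO, 25), (SEA, 7, ATL, HND, 6900, 29, NRT, 23), (SEA, 7, ATL, HND, 6900, 29, NRT, 25), (SEA, 7, ATL, HND, 6900, 35, LAX, 23), (SEA, 7, ATL, HND, 6900, 35, LAX, 25), (SF, 33, JFK, BOS, 5380, 10, HND, 25), (SF, 33, JFK, BOS, 5380, 10, IAD, 25), (SF, 33, JFK, BOS, 5380, 18, CDG, 25), (SF, 33, JFK, CDG, 2710, 10, HND, 25), (SF, 33, JFK, CDG, 2710, 10, IAD, 25), (SF, 33, JFK, CDG, 2710, 18, CDG, 25), (SF, 33, LHR, DEN, 620, 10, HND, 25), (SF, 33, LHR, DEN, 620, 10, IAD, 25), (SF, 33, LHR, DEN, 620, 18, CDG, 25), (SF, 33, NRT, CDG, 4380, 10, HND, 25), (SF, 33, NRT, CDG, 4380, 10, IAD, 25), (SF, 33, NRT, CDG, 4380, 18, CDG, 25), (SF, 33, ORD, ATL, 2190, 10, HND, 25), (SF, 33, ORD, ATL, 2190, 10, IAD, 25), (SF, 33, ORD, ATL, 2190, 18, CDG, 25)}
Apply σ_{pid ≠ 23}; surviving tuples: {(SEA, 7, ATL, HND, 6900, 15, SFO, 25), (SEA, 7, ATL, HND, 6900, 29, NRT, 25), (SEA, 7, ATL, HND, 6900, 35, LAX, 25), (SF, 33, JFK, BOS, 5380, 10, HND, 25), (SF, 33, JFK, BOS, 5380, 10, IAD, 25), (SF, 33, JFK, BOS, 5380, 18, CDG, 25), (SF, 33, JFK, CDG, 2710, 10, HND, 25), (SF, 33, JFK, CDG, 2710, 10, IAD, 25), (SF, 33, JFK, CDG, 2710, 18, CDG, 25), (SF, 33, LHR, DEN, 620, 10, HND, 25), (SF, 33, LHR, DEN, 620, 10, IAD, 25), (SF, 33, LHR, DEN, 620, 18, CDG, 25), (SF, 33, NRT, CDG, 4380, 10, HND, 25), (SF, 33, NRT, CDG, 4380, 10, IAD, 25), (SF, 33, NRT, CDG, 4380, 18, CDG, 25), (SF, 33, ORD, ATL, 2190, 10, HND, 25), (SF, 33, ORD, ATL, 2190, 10, IAD, 25), (SF, 33, ORD, ATL, 2190, 18, CDG, 25)}
Projecting to hours, pid, dst (7 duplicate(s) eliminated): {(10, 25, ATL), (10, 25, BOS), (10, 25, CDG), (10, 25, DEN), (15, 25, HND), (18, 25, ATL), (18, 25, BOS), (18, 25, CDG), (18, 25, DEN), (29, 25, HND), (35, 25, HND)}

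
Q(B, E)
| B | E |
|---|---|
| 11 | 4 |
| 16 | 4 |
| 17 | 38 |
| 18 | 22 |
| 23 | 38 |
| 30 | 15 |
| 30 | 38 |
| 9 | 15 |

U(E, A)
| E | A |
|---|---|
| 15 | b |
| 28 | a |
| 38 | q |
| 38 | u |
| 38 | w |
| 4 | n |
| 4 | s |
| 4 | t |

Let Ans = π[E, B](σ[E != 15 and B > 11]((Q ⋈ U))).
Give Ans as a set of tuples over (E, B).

Natural join on E: {(11, 4, n), (11, 4, s), (11, 4, t), (16, 4, n), (16, 4, s), (16, 4, t), (17, 38, q), (17, 38, u), (17, 38, w), (23, 38, q), (23, 38, u), (23, 38, w), (30, 15, b), (30, 38, q), (30, 38, u), (30, 38, w), (9, 15, b)}
Apply σ_{E != 15 and B > 11}; surviving tuples: {(16, 4, n), (16, 4, s), (16, 4, t), (17, 38, q), (17, 38, u), (17, 38, w), (23, 38, q), (23, 38, u), (23, 38, w), (30, 38, q), (30, 38, u), (30, 38, w)}
π_{E, B} gives {(38, 17), (38, 23), (38, 30), (4, 16)} (8 duplicate(s) eliminated).

{(38, 17), (38, 23), (38, 30), (4, 16)}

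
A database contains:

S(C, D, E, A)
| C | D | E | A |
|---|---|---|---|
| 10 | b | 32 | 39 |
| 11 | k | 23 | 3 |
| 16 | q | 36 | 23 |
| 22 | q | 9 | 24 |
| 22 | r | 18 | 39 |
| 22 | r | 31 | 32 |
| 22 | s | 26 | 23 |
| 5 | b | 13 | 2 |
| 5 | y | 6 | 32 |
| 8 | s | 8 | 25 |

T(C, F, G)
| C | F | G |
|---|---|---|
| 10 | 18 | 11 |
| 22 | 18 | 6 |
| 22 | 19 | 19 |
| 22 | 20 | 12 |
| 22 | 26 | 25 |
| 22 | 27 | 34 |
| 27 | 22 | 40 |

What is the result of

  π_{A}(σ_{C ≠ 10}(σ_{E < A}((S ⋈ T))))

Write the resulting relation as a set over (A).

Natural join on C: {(10, b, 32, 39, 18, 11), (22, q, 9, 24, 18, 6), (22, q, 9, 24, 19, 19), (22, q, 9, 24, 20, 12), (22, q, 9, 24, 26, 25), (22, q, 9, 24, 27, 34), (22, r, 18, 39, 18, 6), (22, r, 18, 39, 19, 19), (22, r, 18, 39, 20, 12), (22, r, 18, 39, 26, 25), (22, r, 18, 39, 27, 34), (22, r, 31, 32, 18, 6), (22, r, 31, 32, 19, 19), (22, r, 31, 32, 20, 12), (22, r, 31, 32, 26, 25), (22, r, 31, 32, 27, 34), (22, s, 26, 23, 18, 6), (22, s, 26, 23, 19, 19), (22, s, 26, 23, 20, 12), (22, s, 26, 23, 26, 25), (22, s, 26, 23, 27, 34)}
Selection E < A: {(10, b, 32, 39, 18, 11), (22, q, 9, 24, 18, 6), (22, q, 9, 24, 19, 19), (22, q, 9, 24, 20, 12), (22, q, 9, 24, 26, 25), (22, q, 9, 24, 27, 34), (22, r, 18, 39, 18, 6), (22, r, 18, 39, 19, 19), (22, r, 18, 39, 20, 12), (22, r, 18, 39, 26, 25), (22, r, 18, 39, 27, 34), (22, r, 31, 32, 18, 6), (22, r, 31, 32, 19, 19), (22, r, 31, 32, 20, 12), (22, r, 31, 32, 26, 25), (22, r, 31, 32, 27, 34)}
Selection C ≠ 10: {(22, q, 9, 24, 18, 6), (22, q, 9, 24, 19, 19), (22, q, 9, 24, 20, 12), (22, q, 9, 24, 26, 25), (22, q, 9, 24, 27, 34), (22, r, 18, 39, 18, 6), (22, r, 18, 39, 19, 19), (22, r, 18, 39, 20, 12), (22, r, 18, 39, 26, 25), (22, r, 18, 39, 27, 34), (22, r, 31, 32, 18, 6), (22, r, 31, 32, 19, 19), (22, r, 31, 32, 20, 12), (22, r, 31, 32, 26, 25), (22, r, 31, 32, 27, 34)}
π_{A} gives {24, 32, 39} (12 duplicate(s) eliminated).

{24, 32, 39}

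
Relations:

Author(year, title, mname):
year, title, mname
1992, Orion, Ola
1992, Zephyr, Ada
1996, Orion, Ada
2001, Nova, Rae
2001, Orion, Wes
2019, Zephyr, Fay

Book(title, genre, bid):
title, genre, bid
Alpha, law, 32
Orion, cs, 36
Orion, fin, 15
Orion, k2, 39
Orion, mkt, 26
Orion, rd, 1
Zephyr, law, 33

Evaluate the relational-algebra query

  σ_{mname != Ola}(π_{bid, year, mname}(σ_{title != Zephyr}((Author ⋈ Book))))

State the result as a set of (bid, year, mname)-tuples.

Joining Author and Book on title yields {(1992, Orion, Ola, cs, 36), (1992, Orion, Ola, fin, 15), (1992, Orion, Ola, k2, 39), (1992, Orion, Ola, mkt, 26), (1992, Orion, Ola, rd, 1), (1992, Zephyr, Ada, law, 33), (1996, Orion, Ada, cs, 36), (1996, Orion, Ada, fin, 15), (1996, Orion, Ada, k2, 39), (1996, Orion, Ada, mkt, 26), (1996, Orion, Ada, rd, 1), (2001, Orion, Wes, cs, 36), (2001, Orion, Wes, fin, 15), (2001, Orion, Wes, k2, 39), (2001, Orion, Wes, mkt, 26), (2001, Orion, Wes, rd, 1), (2019, Zephyr, Fay, law, 33)}.
Filtering on title != Zephyr leaves {(1992, Orion, Ola, cs, 36), (1992, Orion, Ola, fin, 15), (1992, Orion, Ola, k2, 39), (1992, Orion, Ola, mkt, 26), (1992, Orion, Ola, rd, 1), (1996, Orion, Ada, cs, 36), (1996, Orion, Ada, fin, 15), (1996, Orion, Ada, k2, 39), (1996, Orion, Ada, mkt, 26), (1996, Orion, Ada, rd, 1), (2001, Orion, Wes, cs, 36), (2001, Orion, Wes, fin, 15), (2001, Orion, Wes, k2, 39), (2001, Orion, Wes, mkt, 26), (2001, Orion, Wes, rd, 1)}.
π[bid, year, mname]: project onto (bid, year, mname) → {(1, 1992, Ola), (1, 1996, Ada), (1, 2001, Wes), (15, 1992, Ola), (15, 1996, Ada), (15, 2001, Wes), (26, 1992, Ola), (26, 1996, Ada), (26, 2001, Wes), (36, 1992, Ola), (36, 1996, Ada), (36, 2001, Wes), (39, 1992, Ola), (39, 1996, Ada), (39, 2001, Wes)}
Filtering on mname != Ola leaves {(1, 1996, Ada), (1, 2001, Wes), (15, 1996, Ada), (15, 2001, Wes), (26, 1996, Ada), (26, 2001, Wes), (36, 1996, Ada), (36, 2001, Wes), (39, 1996, Ada), (39, 2001, Wes)}.

{(1, 1996, Ada), (1, 2001, Wes), (15, 1996, Ada), (15, 2001, Wes), (26, 1996, Ada), (26, 2001, Wes), (36, 1996, Ada), (36, 2001, Wes), (39, 1996, Ada), (39, 2001, Wes)}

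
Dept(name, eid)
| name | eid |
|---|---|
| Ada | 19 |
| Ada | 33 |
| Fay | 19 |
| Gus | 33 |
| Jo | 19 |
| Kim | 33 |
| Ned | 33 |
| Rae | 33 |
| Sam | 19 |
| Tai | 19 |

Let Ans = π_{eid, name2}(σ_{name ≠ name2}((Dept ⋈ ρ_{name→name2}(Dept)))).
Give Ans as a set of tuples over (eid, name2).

{(19, Ada), (19, Fay), (19, Jo), (19, Sam), (19, Tai), (33, Ada), (33, Gus), (33, Kim), (33, Ned), (33, Rae)}

ρ[name→name2]: schema becomes (name2, eid); tuples unchanged.
Dept ⋈ ρ_{name→name2}(Dept) (natural join on eid): {(Ada, 19, Ada), (Ada, 19, Fay), (Ada, 19, Jo), (Ada, 19, Sam), (Ada, 19, Tai), (Ada, 33, Ada), (Ada, 33, Gus), (Ada, 33, Kim), (Ada, 33, Ned), (Ada, 33, Rae), (Fay, 19, Ada), (Fay, 19, Fay), (Fay, 19, Jo), (Fay, 19, Sam), (Fay, 19, Tai), (Gus, 33, Ada), (Gus, 33, Gus), (Gus, 33, Kim), (Gus, 33, Ned), (Gus, 33, Rae), (Jo, 19, Ada), (Jo, 19, Fay), (Jo, 19, Jo), (Jo, 19, Sam), (Jo, 19, Tai), (Kim, 33, Ada), (Kim, 33, Gus), (Kim, 33, Kim), (Kim, 33, Ned), (Kim, 33, Rae), (Ned, 33, Ada), (Ned, 33, Gus), (Ned, 33, Kim), (Ned, 33, Ned), (Ned, 33, Rae), (Rae, 33, Ada), (Rae, 33, Gus), (Rae, 33, Kim), (Rae, 33, Ned), (Rae, 33, Rae), (Sam, 19, Ada), (Sam, 19, Fay), (Sam, 19, Jo), (Sam, 19, Sam), (Sam, 19, Tai), (Tai, 19, Ada), (Tai, 19, Fay), (Tai, 19, Jo), (Tai, 19, Sam), (Tai, 19, Tai)}
Apply σ_{name ≠ name2}; surviving tuples: {(Ada, 19, Fay), (Ada, 19, Jo), (Ada, 19, Sam), (Ada, 19, Tai), (Ada, 33, Gus), (Ada, 33, Kim), (Ada, 33, Ned), (Ada, 33, Rae), (Fay, 19, Ada), (Fay, 19, Jo), (Fay, 19, Sam), (Fay, 19, Tai), (Gus, 33, Ada), (Gus, 33, Kim), (Gus, 33, Ned), (Gus, 33, Rae), (Jo, 19, Ada), (Jo, 19, Fay), (Jo, 19, Sam), (Jo, 19, Tai), (Kim, 33, Ada), (Kim, 33, Gus), (Kim, 33, Ned), (Kim, 33, Rae), (Ned, 33, Ada), (Ned, 33, Gus), (Ned, 33, Kim), (Ned, 33, Rae), (Rae, 33, Ada), (Rae, 33, Gus), (Rae, 33, Kim), (Rae, 33, Ned), (Sam, 19, Ada), (Sam, 19, Fay), (Sam, 19, Jo), (Sam, 19, Tai), (Tai, 19, Ada), (Tai, 19, Fay), (Tai, 19, Jo), (Tai, 19, Sam)}
π[eid, name2]: project onto (eid, name2) (30 duplicate(s) eliminated) → {(19, Ada), (19, Fay), (19, Jo), (19, Sam), (19, Tai), (33, Ada), (33, Gus), (33, Kim), (33, Ned), (33, Rae)}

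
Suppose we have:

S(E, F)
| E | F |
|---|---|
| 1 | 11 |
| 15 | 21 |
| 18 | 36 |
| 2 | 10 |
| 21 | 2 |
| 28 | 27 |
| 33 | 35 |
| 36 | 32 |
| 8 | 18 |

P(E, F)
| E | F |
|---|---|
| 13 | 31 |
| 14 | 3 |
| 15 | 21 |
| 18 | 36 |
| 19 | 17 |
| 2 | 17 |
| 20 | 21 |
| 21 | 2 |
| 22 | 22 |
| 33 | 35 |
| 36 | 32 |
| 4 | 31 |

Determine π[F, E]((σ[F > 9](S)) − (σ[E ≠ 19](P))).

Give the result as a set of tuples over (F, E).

Apply σ_{F > 9}; surviving tuples: {(1, 11), (15, 21), (18, 36), (2, 10), (28, 27), (33, 35), (36, 32), (8, 18)}
Apply σ_{E ≠ 19}; surviving tuples: {(13, 31), (14, 3), (15, 21), (18, 36), (2, 17), (20, 21), (21, 2), (22, 22), (33, 35), (36, 32), (4, 31)}
Difference: {(1, 11), (15, 21), (18, 36), (2, 10), (28, 27), (33, 35), (36, 32), (8, 18)} with {(13, 31), (14, 3), (15, 21), (18, 36), (2, 17), (20, 21), (21, 2), (22, 22), (33, 35), (36, 32), (4, 31)} → {(1, 11), (2, 10), (28, 27), (8, 18)}
Keep only column(s) F, E: {(10, 2), (11, 1), (18, 8), (27, 28)}

{(10, 2), (11, 1), (18, 8), (27, 28)}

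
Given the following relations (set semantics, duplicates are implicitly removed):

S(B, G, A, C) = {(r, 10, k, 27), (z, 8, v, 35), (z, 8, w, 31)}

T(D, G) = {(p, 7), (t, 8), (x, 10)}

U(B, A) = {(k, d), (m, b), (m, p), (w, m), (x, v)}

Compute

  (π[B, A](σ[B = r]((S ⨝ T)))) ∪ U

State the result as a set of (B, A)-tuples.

{(k, d), (m, b), (m, p), (r, k), (w, m), (x, v)}

Natural join on G: {(r, 10, k, 27, x), (z, 8, v, 35, t), (z, 8, w, 31, t)}
Apply σ_{B = r}; surviving tuples: {(r, 10, k, 27, x)}
π_{B, A} gives {(r, k)}.
Taking the union: {(k, d), (m, b), (m, p), (r, k), (w, m), (x, v)}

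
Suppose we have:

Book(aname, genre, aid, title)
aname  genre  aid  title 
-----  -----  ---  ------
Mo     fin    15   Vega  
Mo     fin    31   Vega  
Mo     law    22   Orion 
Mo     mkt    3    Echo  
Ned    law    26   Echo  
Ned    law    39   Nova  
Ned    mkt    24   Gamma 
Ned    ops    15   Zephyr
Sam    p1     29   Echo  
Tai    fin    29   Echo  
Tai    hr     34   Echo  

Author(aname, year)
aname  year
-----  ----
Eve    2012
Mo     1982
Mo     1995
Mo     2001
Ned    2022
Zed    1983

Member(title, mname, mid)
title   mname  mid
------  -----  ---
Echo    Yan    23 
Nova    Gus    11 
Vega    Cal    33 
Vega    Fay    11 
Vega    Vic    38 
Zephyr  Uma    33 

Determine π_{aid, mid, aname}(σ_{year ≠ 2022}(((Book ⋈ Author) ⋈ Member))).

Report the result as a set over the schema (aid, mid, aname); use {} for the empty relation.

Book ⋈ Author (natural join on aname): {(Mo, fin, 15, Vega, 1982), (Mo, fin, 15, Vega, 1995), (Mo, fin, 15, Vega, 2001), (Mo, fin, 31, Vega, 1982), (Mo, fin, 31, Vega, 1995), (Mo, fin, 31, Vega, 2001), (Mo, law, 22, Orion, 1982), (Mo, law, 22, Orion, 1995), (Mo, law, 22, Orion, 2001), (Mo, mkt, 3, Echo, 1982), (Mo, mkt, 3, Echo, 1995), (Mo, mkt, 3, Echo, 2001), (Ned, law, 26, Echo, 2022), (Ned, law, 39, Nova, 2022), (Ned, mkt, 24, Gamma, 2022), (Ned, ops, 15, Zephyr, 2022)}
(Book ⋈ Author) ⋈ Member (natural join on title): {(Mo, fin, 15, Vega, 1982, Cal, 33), (Mo, fin, 15, Vega, 1982, Fay, 11), (Mo, fin, 15, Vega, 1982, Vic, 38), (Mo, fin, 15, Vega, 1995, Cal, 33), (Mo, fin, 15, Vega, 1995, Fay, 11), (Mo, fin, 15, Vega, 1995, Vic, 38), (Mo, fin, 15, Vega, 2001, Cal, 33), (Mo, fin, 15, Vega, 2001, Fay, 11), (Mo, fin, 15, Vega, 2001, Vic, 38), (Mo, fin, 31, Vega, 1982, Cal, 33), (Mo, fin, 31, Vega, 1982, Fay, 11), (Mo, fin, 31, Vega, 1982, Vic, 38), (Mo, fin, 31, Vega, 1995, Cal, 33), (Mo, fin, 31, Vega, 1995, Fay, 11), (Mo, fin, 31, Vega, 1995, Vic, 38), (Mo, fin, 31, Vega, 2001, Cal, 33), (Mo, fin, 31, Vega, 2001, Fay, 11), (Mo, fin, 31, Vega, 2001, Vic, 38), (Mo, mkt, 3, Echo, 1982, Yan, 23), (Mo, mkt, 3, Echo, 1995, Yan, 23), (Mo, mkt, 3, Echo, 2001, Yan, 23), (Ned, law, 26, Echo, 2022, Yan, 23), (Ned, law, 39, Nova, 2022, Gus, 11), (Ned, ops, 15, Zephyr, 2022, Uma, 33)}
σ[year ≠ 2022]: keep tuples satisfying year ≠ 2022 → {(Mo, fin, 15, Vega, 1982, Cal, 33), (Mo, fin, 15, Vega, 1982, Fay, 11), (Mo, fin, 15, Vega, 1982, Vic, 38), (Mo, fin, 15, Vega, 1995, Cal, 33), (Mo, fin, 15, Vega, 1995, Fay, 11), (Mo, fin, 15, Vega, 1995, Vic, 38), (Mo, fin, 15, Vega, 2001, Cal, 33), (Mo, fin, 15, Vega, 2001, Fay, 11), (Mo, fin, 15, Vega, 2001, Vic, 38), (Mo, fin, 31, Vega, 1982, Cal, 33), (Mo, fin, 31, Vega, 1982, Fay, 11), (Mo, fin, 31, Vega, 1982, Vic, 38), (Mo, fin, 31, Vega, 1995, Cal, 33), (Mo, fin, 31, Vega, 1995, Fay, 11), (Mo, fin, 31, Vega, 1995, Vic, 38), (Mo, fin, 31, Vega, 2001, Cal, 33), (Mo, fin, 31, Vega, 2001, Fay, 11), (Mo, fin, 31, Vega, 2001, Vic, 38), (Mo, mkt, 3, Echo, 1982, Yan, 23), (Mo, mkt, 3, Echo, 1995, Yan, 23), (Mo, mkt, 3, Echo, 2001, Yan, 23)}
Projecting to aid, mid, aname (14 duplicate(s) eliminated): {(15, 11, Mo), (15, 33, Mo), (15, 38, Mo), (3, 23, Mo), (31, 11, Mo), (31, 33, Mo), (31, 38, Mo)}

{(15, 11, Mo), (15, 33, Mo), (15, 38, Mo), (3, 23, Mo), (31, 11, Mo), (31, 33, Mo), (31, 38, Mo)}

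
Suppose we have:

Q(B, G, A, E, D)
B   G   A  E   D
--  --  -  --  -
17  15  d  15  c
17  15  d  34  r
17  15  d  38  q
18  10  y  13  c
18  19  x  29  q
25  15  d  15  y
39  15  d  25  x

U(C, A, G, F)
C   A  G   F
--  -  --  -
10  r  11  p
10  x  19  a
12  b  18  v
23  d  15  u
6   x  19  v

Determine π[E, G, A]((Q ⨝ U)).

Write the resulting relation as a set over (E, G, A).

Natural join on G, A: {(17, 15, d, 15, c, 23, u), (17, 15, d, 34, r, 23, u), (17, 15, d, 38, q, 23, u), (18, 19, x, 29, q, 10, a), (18, 19, x, 29, q, 6, v), (25, 15, d, 15, y, 23, u), (39, 15, d, 25, x, 23, u)}
π[E, G, A]: project onto (E, G, A) (2 duplicate(s) eliminated) → {(15, 15, d), (25, 15, d), (29, 19, x), (34, 15, d), (38, 15, d)}

{(15, 15, d), (25, 15, d), (29, 19, x), (34, 15, d), (38, 15, d)}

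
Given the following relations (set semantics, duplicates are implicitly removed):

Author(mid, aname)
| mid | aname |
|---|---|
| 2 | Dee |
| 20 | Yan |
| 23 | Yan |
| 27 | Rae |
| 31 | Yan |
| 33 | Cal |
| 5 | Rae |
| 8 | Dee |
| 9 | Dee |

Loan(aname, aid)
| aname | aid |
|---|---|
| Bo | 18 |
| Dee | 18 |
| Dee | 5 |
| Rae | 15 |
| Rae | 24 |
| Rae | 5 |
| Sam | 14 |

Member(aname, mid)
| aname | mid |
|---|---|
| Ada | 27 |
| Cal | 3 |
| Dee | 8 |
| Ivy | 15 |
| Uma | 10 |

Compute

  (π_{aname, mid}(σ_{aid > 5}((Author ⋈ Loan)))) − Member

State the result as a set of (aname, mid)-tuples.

Natural join on aname: {(2, Dee, 18), (2, Dee, 5), (27, Rae, 15), (27, Rae, 24), (27, Rae, 5), (5, Rae, 15), (5, Rae, 24), (5, Rae, 5), (8, Dee, 18), (8, Dee, 5), (9, Dee, 18), (9, Dee, 5)}
Filtering on aid > 5 leaves {(2, Dee, 18), (27, Rae, 15), (27, Rae, 24), (5, Rae, 15), (5, Rae, 24), (8, Dee, 18), (9, Dee, 18)}.
Keep only column(s) aname, mid (2 duplicate(s) eliminated): {(Dee, 2), (Dee, 8), (Dee, 9), (Rae, 27), (Rae, 5)}
Set difference of the two operands is {(Dee, 2), (Dee, 9), (Rae, 27), (Rae, 5)}.

{(Dee, 2), (Dee, 9), (Rae, 27), (Rae, 5)}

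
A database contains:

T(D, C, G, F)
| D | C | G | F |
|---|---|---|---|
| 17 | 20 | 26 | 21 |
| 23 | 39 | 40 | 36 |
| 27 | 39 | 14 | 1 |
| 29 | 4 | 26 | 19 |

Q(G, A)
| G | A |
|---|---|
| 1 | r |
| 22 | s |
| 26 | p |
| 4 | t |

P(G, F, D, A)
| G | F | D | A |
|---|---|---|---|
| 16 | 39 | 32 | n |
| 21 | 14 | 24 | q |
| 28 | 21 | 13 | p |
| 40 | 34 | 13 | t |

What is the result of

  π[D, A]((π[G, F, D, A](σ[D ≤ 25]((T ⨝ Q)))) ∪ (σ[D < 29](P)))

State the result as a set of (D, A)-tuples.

{(13, p), (13, t), (17, p), (24, q)}

Natural join on G: {(17, 20, 26, 21, p), (29, 4, 26, 19, p)}
Filtering on D ≤ 25 leaves {(17, 20, 26, 21, p)}.
Keep only column(s) G, F, D, A: {(26, 21, 17, p)}
Filtering on D < 29 leaves {(21, 14, 24, q), (28, 21, 13, p), (40, 34, 13, t)}.
Union: {(26, 21, 17, p)} with {(21, 14, 24, q), (28, 21, 13, p), (40, 34, 13, t)} → {(21, 14, 24, q), (26, 21, 17, p), (28, 21, 13, p), (40, 34, 13, t)}
Keep only column(s) D, A: {(13, p), (13, t), (17, p), (24, q)}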